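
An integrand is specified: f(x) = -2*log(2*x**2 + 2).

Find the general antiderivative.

F(x) = -2*(x*log(2*x**2 + 2) - 2*x + 2*atan(x)) + C

Whatever form F(x) takes, F'(x) = f(x) is non-negotiable.
Check: d/dx[-2*(x*log(2*x**2 + 2) - 2*x + 2*atan(x))] = -2*log(x**2 + 1) - 2*log(2), which equals f(x).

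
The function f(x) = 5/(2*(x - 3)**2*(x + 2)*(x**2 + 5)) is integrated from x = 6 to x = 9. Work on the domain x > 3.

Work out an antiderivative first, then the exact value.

Antiderivative: F(x) = (-198*x*log(x - 3) + 98*x*log(x + 2) + 50*x*log(x**2 + 5) + 95*sqrt(5)*x*atan(sqrt(5)*x/5) + 594*log(x - 3) - 294*log(x + 2) - 150*log(x**2 + 5) - 285*sqrt(5)*atan(sqrt(5)*x/5) - 315)/(8820*x - 26460); value = -11*log(6)/490 - 19*sqrt(5)*atan(6*sqrt(5)/5)/1764 - log(8)/90 - 5*log(41)/882 + 1/168 + 11*log(3)/490 + 5*log(86)/882 + log(11)/90 + 19*sqrt(5)*atan(9*sqrt(5)/5)/1764

The denominator factors as 2*(x - 3)**2*(x + 2)*(x**2 + 5); partial fractions split f into directly integrable pieces: 5*(4*x + 19)/(1764*(x**2 + 5)) + 1/(90*(x + 2)) - 11/(490*(x - 3)) + 1/(28*(x - 3)**2).
F(x) = (-198*x*log(x - 3) + 98*x*log(x + 2) + 50*x*log(x**2 + 5) + 95*sqrt(5)*x*atan(sqrt(5)*x/5) + 594*log(x - 3) - 294*log(x + 2) - 150*log(x**2 + 5) - 285*sqrt(5)*atan(sqrt(5)*x/5) - 315)/(8820*x - 26460) is an antiderivative of f.
Check: d/dx[(-198*x*log(x - 3) + 98*x*log(x + 2) + 50*x*log(x**2 + 5) + 95*sqrt(5)*x*atan(sqrt(5)*x/5) + 594*log(x - 3) - 294*log(x + 2) - 150*log(x**2 + 5) - 285*sqrt(5)*atan(sqrt(5)*x/5) - 315)/(8820*x - 26460)] = 5/(2*x**5 - 8*x**4 + 4*x**3 - 4*x**2 - 30*x + 180), which equals f(x).
F(9) = -11*log(6)/490 - 1/168 + 5*log(86)/882 + log(11)/90 + 19*sqrt(5)*atan(9*sqrt(5)/5)/1764; F(6) = -11*log(3)/490 - 1/84 + 5*log(41)/882 + log(8)/90 + 19*sqrt(5)*atan(6*sqrt(5)/5)/1764.
Integral = F(9) - F(6) = -11*log(6)/490 - 19*sqrt(5)*atan(6*sqrt(5)/5)/1764 - log(8)/90 - 5*log(41)/882 + 1/168 + 11*log(3)/490 + 5*log(86)/882 + log(11)/90 + 19*sqrt(5)*atan(9*sqrt(5)/5)/1764.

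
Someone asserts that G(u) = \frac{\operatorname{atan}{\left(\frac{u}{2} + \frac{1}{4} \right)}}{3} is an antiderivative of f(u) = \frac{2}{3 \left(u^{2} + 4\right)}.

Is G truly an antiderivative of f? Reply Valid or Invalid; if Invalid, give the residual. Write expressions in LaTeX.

d/du[G] = \frac{8}{12 u^{2} + 12 u + 51}
d/du[G] - f(u) = \frac{- 8 u - 2}{12 u^{4} + 12 u^{3} + 99 u^{2} + 48 u + 204} != 0.

Invalid: d/du[G] - f = \frac{- 8 u - 2}{12 u^{4} + 12 u^{3} + 99 u^{2} + 48 u + 204}, which is not 0.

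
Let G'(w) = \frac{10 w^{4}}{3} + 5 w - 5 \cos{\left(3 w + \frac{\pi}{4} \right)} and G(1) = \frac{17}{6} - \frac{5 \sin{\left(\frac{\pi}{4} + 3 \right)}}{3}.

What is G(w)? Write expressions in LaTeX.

G(w) = \frac{2 w^{5}}{3} + \frac{5 w^{2}}{2} - \frac{5 \sin{\left(3 w + \frac{\pi}{4} \right)}}{3} - \frac{1}{3}

Integrate term by term and add the pieces.
A general antiderivative is \frac{2 w^{5}}{3} + \frac{5 w^{2}}{2} - \frac{5 \sin{\left(3 w + \frac{\pi}{4} \right)}}{3} - \frac{1}{3} + C.
The condition gives C = \frac{17}{6} - \frac{5 \sin{\left(\frac{\pi}{4} + 3 \right)}}{3} - (\frac{17}{6} - \frac{5 \sin{\left(\frac{\pi}{4} + 3 \right)}}{3}) = 0.
So G(w) = \frac{2 w^{5}}{3} + \frac{5 w^{2}}{2} - \frac{5 \sin{\left(3 w + \frac{\pi}{4} \right)}}{3} - \frac{1}{3}.
Check: d/dw[\frac{2 w^{5}}{3} + \frac{5 w^{2}}{2} - \frac{5 \sin{\left(3 w + \frac{\pi}{4} \right)}}{3} - \frac{1}{3}] = \frac{10 w^{4}}{3} + 5 w - 5 \cos{\left(3 w + \frac{\pi}{4} \right)} = G'(w).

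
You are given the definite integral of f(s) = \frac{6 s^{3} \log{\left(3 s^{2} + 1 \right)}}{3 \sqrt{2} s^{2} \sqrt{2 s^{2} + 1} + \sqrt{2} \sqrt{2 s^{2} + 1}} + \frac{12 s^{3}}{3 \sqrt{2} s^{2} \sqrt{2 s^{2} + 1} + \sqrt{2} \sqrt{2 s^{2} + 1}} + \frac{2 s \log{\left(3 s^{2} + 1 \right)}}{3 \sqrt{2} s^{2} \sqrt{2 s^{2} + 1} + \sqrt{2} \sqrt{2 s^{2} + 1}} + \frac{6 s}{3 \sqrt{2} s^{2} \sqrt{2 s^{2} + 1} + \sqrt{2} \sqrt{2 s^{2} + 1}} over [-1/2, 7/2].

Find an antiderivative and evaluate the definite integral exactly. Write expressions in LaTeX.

f has the shape u'v + uv' for u = \sqrt{s^{2} + \frac{1}{2}} and v = \log{\left(3 s^{2} + 1 \right)} — it is the derivative of the product u*v.
F(s) = \frac{\sqrt{2} \sqrt{2 s^{2} + 1} \log{\left(3 s^{2} + 1 \right)}}{2} is an antiderivative of f.
Check: d/ds[\frac{\sqrt{2} \sqrt{2 s^{2} + 1} \log{\left(3 s^{2} + 1 \right)}}{2}] = \frac{3 \sqrt{2} s^{3} \log{\left(3 s^{2} + 1 \right)} + 6 \sqrt{2} s^{3} + \sqrt{2} s \log{\left(3 s^{2} + 1 \right)} + 3 \sqrt{2} s}{3 s^{2} \sqrt{2 s^{2} + 1} + \sqrt{2 s^{2} + 1}}, which equals f(s).
F(7/2) = \frac{\sqrt{51} \log{\left(\frac{151}{4} \right)}}{2}; F(-1/2) = \frac{\sqrt{3} \log{\left(\frac{7}{4} \right)}}{2}.
Integral = F(7/2) - F(-1/2) = - \frac{\sqrt{3} \log{\left(\frac{7}{4} \right)}}{2} + \frac{\sqrt{51} \log{\left(\frac{151}{4} \right)}}{2}.

Antiderivative: F(s) = \frac{\sqrt{2} \sqrt{2 s^{2} + 1} \log{\left(3 s^{2} + 1 \right)}}{2}; value = - \frac{\sqrt{3} \log{\left(\frac{7}{4} \right)}}{2} + \frac{\sqrt{51} \log{\left(\frac{151}{4} \right)}}{2}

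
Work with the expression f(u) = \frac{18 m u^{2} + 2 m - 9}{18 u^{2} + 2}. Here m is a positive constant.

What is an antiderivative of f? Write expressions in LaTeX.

A candidate is checked by its d/du: the result must match f(u).
Check: d/du[m u - \frac{3 \operatorname{atan}{\left(3 u \right)}}{2}] = \frac{18 m u^{2} + 2 m - 9}{18 u^{2} + 2} = f(u).

An antiderivative is F(u) = m u - \frac{3 \operatorname{atan}{\left(3 u \right)}}{2}.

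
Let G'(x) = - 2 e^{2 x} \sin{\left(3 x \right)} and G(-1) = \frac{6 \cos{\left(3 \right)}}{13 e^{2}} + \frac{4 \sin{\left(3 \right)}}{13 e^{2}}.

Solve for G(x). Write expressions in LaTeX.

G(x) = - \frac{4 e^{2 x} \sin{\left(3 x \right)}}{13} + \frac{6 e^{2 x} \cos{\left(3 x \right)}}{13}

The proposed G(x) is checked by its d/dx: the result must match the given G'(x).
A general antiderivative is - \frac{4 e^{2 x} \sin{\left(3 x \right)}}{13} + \frac{6 e^{2 x} \cos{\left(3 x \right)}}{13} + C.
The condition gives C = \frac{6 \cos{\left(3 \right)}}{13 e^{2}} + \frac{4 \sin{\left(3 \right)}}{13 e^{2}} - (\frac{6 \cos{\left(3 \right)}}{13 e^{2}} + \frac{4 \sin{\left(3 \right)}}{13 e^{2}}) = 0.
So G(x) = - \frac{4 e^{2 x} \sin{\left(3 x \right)}}{13} + \frac{6 e^{2 x} \cos{\left(3 x \right)}}{13}.
Check: d/dx[- \frac{4 e^{2 x} \sin{\left(3 x \right)}}{13} + \frac{6 e^{2 x} \cos{\left(3 x \right)}}{13}] = - 2 e^{2 x} \sin{\left(3 x \right)} = G'(x).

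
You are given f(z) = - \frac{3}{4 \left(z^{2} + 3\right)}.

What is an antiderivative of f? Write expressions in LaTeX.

Check any antiderivative F(z) by computing F'(z) and comparing it with f(z).
Check: d/dz[- \frac{\sqrt{3} \operatorname{atan}{\left(\frac{\sqrt{3} z}{3} \right)}}{4}] = - \frac{3}{4 z^{2} + 12}, which equals f(z).

An antiderivative is F(z) = - \frac{\sqrt{3} \operatorname{atan}{\left(\frac{\sqrt{3} z}{3} \right)}}{4}.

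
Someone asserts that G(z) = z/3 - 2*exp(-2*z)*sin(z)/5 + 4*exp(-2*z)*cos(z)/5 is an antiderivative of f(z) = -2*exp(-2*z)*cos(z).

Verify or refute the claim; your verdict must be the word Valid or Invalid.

d/dz[G] = (exp(2*z) - 6*cos(z))*exp(-2*z)/3
d/dz[G] - f(z) = 1/3 != 0.

Invalid: d/dz[G] - f = 1/3, which is not 0.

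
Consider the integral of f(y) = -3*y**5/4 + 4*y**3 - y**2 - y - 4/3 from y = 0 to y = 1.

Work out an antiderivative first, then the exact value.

Antiderivative: F(y) = y*(-3*y**5 + 24*y**3 - 8*y**2 - 12*y - 32)/24; value = -31/24

The integrand splits into summands that can be handled one at a time.
F(y) = y*(-3*y**5 + 24*y**3 - 8*y**2 - 12*y - 32)/24 is an antiderivative of f.
Check: d/dy[y*(-3*y**5 + 24*y**3 - 8*y**2 - 12*y - 32)/24] = -3*y**5/4 + 4*y**3 - y**2 - y - 4/3 = f(y).
F(1) = -31/24; F(0) = 0.
Integral = F(1) - F(0) = -31/24.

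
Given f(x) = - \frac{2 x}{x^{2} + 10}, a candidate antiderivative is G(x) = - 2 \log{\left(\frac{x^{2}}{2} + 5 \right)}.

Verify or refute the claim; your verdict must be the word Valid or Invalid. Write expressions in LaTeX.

Invalid: d/dx[G] - f = - \frac{2 x}{x^{2} + 10}, which is not 0.

d/dx[G] = - \frac{4 x}{x^{2} + 10}
d/dx[G] - f(x) = - \frac{2 x}{x^{2} + 10} != 0.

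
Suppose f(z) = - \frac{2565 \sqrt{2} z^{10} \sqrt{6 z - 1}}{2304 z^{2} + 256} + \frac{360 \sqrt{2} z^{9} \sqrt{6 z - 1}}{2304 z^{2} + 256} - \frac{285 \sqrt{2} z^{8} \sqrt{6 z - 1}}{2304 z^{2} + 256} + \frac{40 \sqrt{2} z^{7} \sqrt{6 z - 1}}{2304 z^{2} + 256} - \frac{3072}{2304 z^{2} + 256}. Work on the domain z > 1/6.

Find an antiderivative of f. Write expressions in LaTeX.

The integrand splits into summands that can be handled one at a time.
Check: d/dz[- \frac{5 z^{8} \left(3 z - \frac{1}{2}\right)^{\frac{3}{2}}}{64} - 4 \operatorname{atan}{\left(3 z \right)}] = \frac{- 2565 \sqrt{2} z^{10} \sqrt{6 z - 1} + 360 \sqrt{2} z^{9} \sqrt{6 z - 1} - 285 \sqrt{2} z^{8} \sqrt{6 z - 1} + 40 \sqrt{2} z^{7} \sqrt{6 z - 1} - 3072}{2304 z^{2} + 256}, which equals f(z).

An antiderivative is F(z) = - \frac{5 z^{8} \left(3 z - \frac{1}{2}\right)^{\frac{3}{2}}}{64} - 4 \operatorname{atan}{\left(3 z \right)}.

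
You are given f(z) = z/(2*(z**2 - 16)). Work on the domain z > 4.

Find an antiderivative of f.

Factor the denominator (2*(z - 4)*(z + 4)) and decompose: f = 1/(4*(z + 4)) + 1/(4*(z - 4)); each piece integrates to a log, atan, or power term.
Check: d/dz[log(z**2 - 16)/4] = z/(2*z**2 - 32), which equals f(z).

An antiderivative is F(z) = log(z**2 - 16)/4.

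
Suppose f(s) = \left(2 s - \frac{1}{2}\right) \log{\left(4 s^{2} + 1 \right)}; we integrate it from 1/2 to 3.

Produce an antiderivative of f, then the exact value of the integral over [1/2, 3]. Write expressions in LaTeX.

Differentiate the proposed F(s) back; it has to land on f(s) exactly.
F(s) = \frac{4 s^{2} \log{\left(4 s^{2} + 1 \right)} - 4 s^{2} - 2 s \log{\left(4 s^{2} + 1 \right)} + 4 s + \log{\left(s^{2} + \frac{1}{4} \right)} - 2 \operatorname{atan}{\left(2 s \right)}}{4} is an antiderivative of f.
Check: d/ds[\frac{4 s^{2} \log{\left(4 s^{2} + 1 \right)} - 4 s^{2} - 2 s \log{\left(4 s^{2} + 1 \right)} + 4 s + \log{\left(s^{2} + \frac{1}{4} \right)} - 2 \operatorname{atan}{\left(2 s \right)}}{4}] = 2 s \log{\left(4 s^{2} + 1 \right)} - \frac{\log{\left(4 s^{2} + 1 \right)}}{2}, which equals f(s).
F(3) = -6 - \frac{\operatorname{atan}{\left(6 \right)}}{2} + \frac{\log{\left(\frac{37}{4} \right)}}{4} + \frac{15 \log{\left(37 \right)}}{2}; F(1/2) = - \frac{\pi}{8} - \frac{\log{\left(2 \right)}}{4} + \frac{1}{4}.
Integral = F(3) - F(1/2) = - \frac{25}{4} - \frac{\operatorname{atan}{\left(6 \right)}}{2} + \frac{\log{\left(2 \right)}}{4} + \frac{\pi}{8} + \frac{\log{\left(\frac{37}{4} \right)}}{4} + \frac{15 \log{\left(37 \right)}}{2}.

Antiderivative: F(s) = \frac{4 s^{2} \log{\left(4 s^{2} + 1 \right)} - 4 s^{2} - 2 s \log{\left(4 s^{2} + 1 \right)} + 4 s + \log{\left(s^{2} + \frac{1}{4} \right)} - 2 \operatorname{atan}{\left(2 s \right)}}{4}; value = - \frac{25}{4} - \frac{\operatorname{atan}{\left(6 \right)}}{2} + \frac{\log{\left(2 \right)}}{4} + \frac{\pi}{8} + \frac{\log{\left(\frac{37}{4} \right)}}{4} + \frac{15 \log{\left(37 \right)}}{2}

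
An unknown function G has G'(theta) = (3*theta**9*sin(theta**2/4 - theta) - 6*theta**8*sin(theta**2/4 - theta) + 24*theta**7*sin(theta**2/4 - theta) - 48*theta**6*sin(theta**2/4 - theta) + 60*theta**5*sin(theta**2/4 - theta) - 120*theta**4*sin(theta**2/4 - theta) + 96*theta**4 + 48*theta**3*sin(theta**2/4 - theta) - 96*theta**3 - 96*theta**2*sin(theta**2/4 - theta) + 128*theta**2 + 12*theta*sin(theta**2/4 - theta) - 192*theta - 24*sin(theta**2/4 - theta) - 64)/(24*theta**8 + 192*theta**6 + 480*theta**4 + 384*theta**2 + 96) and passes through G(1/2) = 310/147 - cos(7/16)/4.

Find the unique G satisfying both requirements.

A first test for any G(theta): its theta-derivative must equal the given G'(theta).
A general antiderivative is (1 - 4*theta/3)/(theta**4 + 4*theta**2 + 2) - cos(theta**2/4 - theta)/4 + C.
The condition gives C = 310/147 - cos(7/16)/4 - (16/147 - cos(7/16)/4) = 2.
So G(theta) = (-3*theta**4*cos(theta**2/4 - theta) + 24*theta**4 - 12*theta**2*cos(theta**2/4 - theta) + 96*theta**2 - 16*theta - 6*cos(theta**2/4 - theta) + 60)/(12*theta**4 + 48*theta**2 + 24).
Check: d/dtheta[(-3*theta**4*cos(theta**2/4 - theta) + 24*theta**4 - 12*theta**2*cos(theta**2/4 - theta) + 96*theta**2 - 16*theta - 6*cos(theta**2/4 - theta) + 60)/(12*theta**4 + 48*theta**2 + 24)] = (3*theta**9*sin(theta**2/4 - theta) - 6*theta**8*sin(theta**2/4 - theta) + 24*theta**7*sin(theta**2/4 - theta) - 48*theta**6*sin(theta**2/4 - theta) + 60*theta**5*sin(theta**2/4 - theta) - 120*theta**4*sin(theta**2/4 - theta) + 96*theta**4 + 48*theta**3*sin(theta**2/4 - theta) - 96*theta**3 - 96*theta**2*sin(theta**2/4 - theta) + 128*theta**2 + 12*theta*sin(theta**2/4 - theta) - 192*theta - 24*sin(theta**2/4 - theta) - 64)/(24*theta**8 + 192*theta**6 + 480*theta**4 + 384*theta**2 + 96) = G'(theta).

G(theta) = (-3*theta**4*cos(theta**2/4 - theta) + 24*theta**4 - 12*theta**2*cos(theta**2/4 - theta) + 96*theta**2 - 16*theta - 6*cos(theta**2/4 - theta) + 60)/(12*theta**4 + 48*theta**2 + 24)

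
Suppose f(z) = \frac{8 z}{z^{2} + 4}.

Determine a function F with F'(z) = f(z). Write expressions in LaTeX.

An antiderivative is F(z) = 4 \log{\left(\frac{3 z^{2}}{2} + 6 \right)}.

The substitution u = \frac{3 z^{2}}{2} + 6 works: f is exactly (dF/du)*(du/dz) for that inner function.
Check: d/dz[4 \log{\left(\frac{3 z^{2}}{2} + 6 \right)}] = \frac{8 z}{z^{2} + 4} = f(z).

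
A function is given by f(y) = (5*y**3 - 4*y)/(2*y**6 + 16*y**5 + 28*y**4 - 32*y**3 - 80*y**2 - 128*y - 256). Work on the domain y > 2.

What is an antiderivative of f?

An antiderivative is F(y) = (36*y*log(y - 2) + 324*y*log(y + 2) - 458*y*log(y + 4) + 49*y*log(y**2 + 2) + 56*sqrt(2)*y*atan(sqrt(2)*y/2) + 144*log(y - 2) + 1296*log(y + 2) - 1832*log(y + 4) + 196*log(y**2 + 2) + 224*sqrt(2)*atan(sqrt(2)*y/2) + 1368)/(1944*y + 7776).

The denominator factors as 2*(y - 2)*(y + 2)*(y + 4)**2*(y**2 + 2); partial fractions split f into directly integrable pieces: 7*(7*y + 8)/(972*(y**2 + 2)) - 229/(972*(y + 4)) - 19/(27*(y + 4)**2) + 1/(6*(y + 2)) + 1/(54*(y - 2)).
Check: d/dy[(36*y*log(y - 2) + 324*y*log(y + 2) - 458*y*log(y + 4) + 49*y*log(y**2 + 2) + 56*sqrt(2)*y*atan(sqrt(2)*y/2) + 144*log(y - 2) + 1296*log(y + 2) - 1832*log(y + 4) + 196*log(y**2 + 2) + 224*sqrt(2)*atan(sqrt(2)*y/2) + 1368)/(1944*y + 7776)] = (5*y**3 - 4*y)/(2*y**6 + 16*y**5 + 28*y**4 - 32*y**3 - 80*y**2 - 128*y - 256) = f(y).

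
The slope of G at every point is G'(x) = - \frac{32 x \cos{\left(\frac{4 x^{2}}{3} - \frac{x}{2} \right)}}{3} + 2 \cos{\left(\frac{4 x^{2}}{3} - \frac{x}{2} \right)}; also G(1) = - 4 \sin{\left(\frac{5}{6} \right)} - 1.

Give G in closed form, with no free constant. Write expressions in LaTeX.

G(x) = - 4 \sin{\left(\frac{4 x^{2}}{3} - \frac{x}{2} \right)} - 1

G'(x) matches the chain-rule pattern g'(h)*h' with inner function h(x) = \frac{4 x^{2}}{3} - \frac{x}{2}; substituting u = h(x) collapses the integral.
A general antiderivative is - 4 \sin{\left(\frac{4 x^{2}}{3} - \frac{x}{2} \right)} + C.
The condition gives C = - 4 \sin{\left(\frac{5}{6} \right)} - 1 - (- 4 \sin{\left(\frac{5}{6} \right)}) = -1.
So G(x) = - 4 \sin{\left(\frac{4 x^{2}}{3} - \frac{x}{2} \right)} - 1.
Check: d/dx[- 4 \sin{\left(\frac{4 x^{2}}{3} - \frac{x}{2} \right)} - 1] = - \frac{32 x \cos{\left(\frac{4 x^{2}}{3} - \frac{x}{2} \right)}}{3} + 2 \cos{\left(\frac{4 x^{2}}{3} - \frac{x}{2} \right)} = G'(x).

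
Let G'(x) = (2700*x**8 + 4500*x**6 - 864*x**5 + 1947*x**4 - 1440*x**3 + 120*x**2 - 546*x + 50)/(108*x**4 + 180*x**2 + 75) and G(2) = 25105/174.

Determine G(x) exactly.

G(x) = 5*x**5 - 4*x**2 + 2*x/3 - 1 - 1/(4*x**2 + 10/3)

Any candidate G(x) must reproduce the stated G'(x) exactly.
A general antiderivative is 5*x**5 - 4*x**2 + 2*x/3 - 1/(2*(2*x**2 + 5/3)) + C.
The condition gives C = 25105/174 - (25279/174) = -1.
So G(x) = 5*x**5 - 4*x**2 + 2*x/3 - 1 - 1/(4*x**2 + 10/3).
Check: d/dx[5*x**5 - 4*x**2 + 2*x/3 - 1 - 1/(4*x**2 + 10/3)] = (2700*x**8 + 4500*x**6 - 864*x**5 + 1947*x**4 - 1440*x**3 + 120*x**2 - 546*x + 50)/(108*x**4 + 180*x**2 + 75) = G'(x).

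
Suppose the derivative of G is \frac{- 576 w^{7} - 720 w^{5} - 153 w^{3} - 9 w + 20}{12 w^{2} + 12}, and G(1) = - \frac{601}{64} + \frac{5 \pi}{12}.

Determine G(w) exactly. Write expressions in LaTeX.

G(w) = - 8 w^{6} - 3 w^{4} - \frac{3 w^{2}}{8} + \frac{5 \operatorname{atan}{\left(w \right)}}{3} + \frac{127}{64}

The proposed G(w) is checked by its d/dw: the result must match the given G'(w).
A general antiderivative is \left(- 2 w^{2} - \frac{1}{4}\right)^{3} + \frac{5 \operatorname{atan}{\left(w \right)}}{3} + C.
The condition gives C = - \frac{601}{64} + \frac{5 \pi}{12} - (- \frac{729}{64} + \frac{5 \pi}{12}) = 2.
So G(w) = - 8 w^{6} - 3 w^{4} - \frac{3 w^{2}}{8} + \frac{5 \operatorname{atan}{\left(w \right)}}{3} + \frac{127}{64}.
Check: d/dw[- 8 w^{6} - 3 w^{4} - \frac{3 w^{2}}{8} + \frac{5 \operatorname{atan}{\left(w \right)}}{3} + \frac{127}{64}] = \frac{- 576 w^{7} - 720 w^{5} - 153 w^{3} - 9 w + 20}{12 w^{2} + 12} = G'(w).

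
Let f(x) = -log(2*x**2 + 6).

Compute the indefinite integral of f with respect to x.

F(x) = -x*log(2*x**2 + 6) + 2*x - 2*sqrt(3)*atan(sqrt(3)*x/3) + C

Whatever form F(x) takes, F'(x) = f(x) is non-negotiable.
Check: d/dx[-x*log(2*x**2 + 6) + 2*x - 2*sqrt(3)*atan(sqrt(3)*x/3)] = -log(x**2 + 3) - log(2), which equals f(x).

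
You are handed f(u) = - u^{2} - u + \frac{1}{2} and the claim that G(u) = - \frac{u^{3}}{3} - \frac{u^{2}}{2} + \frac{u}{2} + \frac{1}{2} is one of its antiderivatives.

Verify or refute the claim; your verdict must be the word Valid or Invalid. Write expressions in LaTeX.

Valid. The derivative of G reproduces f.

d/du[G] = - u^{2} - u + \frac{1}{2}
This equals f(u) exactly, so the claim holds.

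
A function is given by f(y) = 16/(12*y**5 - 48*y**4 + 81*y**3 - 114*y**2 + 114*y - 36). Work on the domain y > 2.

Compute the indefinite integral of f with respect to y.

F(y) = 4*(102*log(y - 2) - 216*log(y - 3/2) + 136*log(y - 1/2) - 11*log(y**2 + 2) + 26*sqrt(2)*atan(sqrt(2)*y/2))/1377 + C

Factor the denominator (3*(y - 2)*(2*y - 3)*(2*y - 1)*(y**2 + 2)) and decompose: f = -8*(11*y - 26)/(1377*(y**2 + 2)) + 64/(81*(2*y - 1)) - 64/(51*(2*y - 3)) + 8/(27*(y - 2)); each piece integrates to a log, atan, or power term.
Check: d/dy[4*(102*log(y - 2) - 216*log(y - 3/2) + 136*log(y - 1/2) - 11*log(y**2 + 2) + 26*sqrt(2)*atan(sqrt(2)*y/2))/1377] = 16/(12*y**5 - 48*y**4 + 81*y**3 - 114*y**2 + 114*y - 36) = f(y).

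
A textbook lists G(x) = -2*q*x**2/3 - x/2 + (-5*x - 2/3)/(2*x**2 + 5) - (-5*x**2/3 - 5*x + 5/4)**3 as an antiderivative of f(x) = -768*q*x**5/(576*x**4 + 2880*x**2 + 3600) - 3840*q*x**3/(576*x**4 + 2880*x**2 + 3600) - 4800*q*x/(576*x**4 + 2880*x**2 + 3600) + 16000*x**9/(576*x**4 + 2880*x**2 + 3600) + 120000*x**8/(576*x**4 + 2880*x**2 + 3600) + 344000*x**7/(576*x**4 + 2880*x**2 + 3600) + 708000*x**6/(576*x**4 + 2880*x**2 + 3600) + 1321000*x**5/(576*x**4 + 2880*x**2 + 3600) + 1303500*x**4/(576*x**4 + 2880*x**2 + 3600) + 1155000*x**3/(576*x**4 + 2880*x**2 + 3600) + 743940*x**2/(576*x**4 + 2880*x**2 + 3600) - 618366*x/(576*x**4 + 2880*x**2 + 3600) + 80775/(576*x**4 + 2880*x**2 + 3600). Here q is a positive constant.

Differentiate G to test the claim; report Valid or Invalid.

Invalid: d/dx[G] - f = -1/2, which is not 0.

d/dx[G] = (-768*q*x**5 - 3840*q*x**3 - 4800*q*x + 16000*x**9 + 120000*x**8 + 344000*x**7 + 708000*x**6 + 1321000*x**5 + 1303212*x**4 + 1155000*x**3 + 742500*x**2 - 618366*x + 78975)/(576*x**4 + 2880*x**2 + 3600)
d/dx[G] - f(x) = -1/2 != 0.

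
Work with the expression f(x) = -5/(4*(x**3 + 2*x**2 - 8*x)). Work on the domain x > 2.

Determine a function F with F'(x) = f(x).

Factor the denominator (4*x*(x - 2)*(x + 4)) and decompose: f = -5/(96*(x + 4)) - 5/(48*(x - 2)) + 5/(32*x); each piece integrates to a log, atan, or power term.
Check: d/dx[5*(3*log(x) - 2*log(x - 2) - log(x + 4))/96] = -5/(4*x**3 + 8*x**2 - 32*x), which equals f(x).

An antiderivative is F(x) = 5*(3*log(x) - 2*log(x - 2) - log(x + 4))/96.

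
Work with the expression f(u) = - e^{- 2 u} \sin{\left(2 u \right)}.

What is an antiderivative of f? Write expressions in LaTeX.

Any candidate F(u) must reproduce f(u) exactly when differentiated.
Check: d/du[\frac{\left(\sin{\left(2 u \right)} + \cos{\left(2 u \right)}\right) e^{- 2 u}}{4}] = - e^{- 2 u} \sin{\left(2 u \right)} = f(u).

An antiderivative is F(u) = \frac{\left(\sin{\left(2 u \right)} + \cos{\left(2 u \right)}\right) e^{- 2 u}}{4}.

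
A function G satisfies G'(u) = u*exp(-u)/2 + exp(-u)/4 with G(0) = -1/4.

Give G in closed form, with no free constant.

G(u) = (-2*u + 2*exp(u) - 3)*exp(-u)/4

Recognize the product-rule pattern: G'(u) = v'r + vr' with v = -u/2 - 3/4, r = exp(-u), so integration by parts undoes it.
A general antiderivative is (-2*u - 3)*exp(-u)/4 + C.
The condition gives C = -1/4 - (-3/4) = 1/2.
So G(u) = (-2*u + 2*exp(u) - 3)*exp(-u)/4.
Check: d/du[(-2*u + 2*exp(u) - 3)*exp(-u)/4] = (2*u + 1)*exp(-u)/4, which equals G'(u).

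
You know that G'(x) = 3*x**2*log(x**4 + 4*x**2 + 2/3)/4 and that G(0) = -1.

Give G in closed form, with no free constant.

Check a candidate G(x) by differentiating: d/dx[G] must match the given G'(x).
A general antiderivative is x**3*log(x**4 + 4*x**2 + 2/3)/4 - x**3/3 + 2*x - 2*sqrt(7/4 - 23*sqrt(30)/72)*atan(3*x/(sqrt(15)*sqrt(126 - 23*sqrt(30)) + 3*sqrt(2)*sqrt(126 - 23*sqrt(30)))) + 2*sqrt(23*sqrt(30)/72 + 7/4)*atan(3*x/(-3*sqrt(2)*sqrt(23*sqrt(30) + 126) + sqrt(15)*sqrt(23*sqrt(30) + 126))) + C.
The condition gives C = -1 - (0) = -1.
So G(x) = x**3*log(x**4 + 4*x**2 + 2/3)/4 - x**3/3 + 2*x - 2*sqrt(7/4 - 23*sqrt(30)/72)*atan(3*x/(sqrt(15)*sqrt(126 - 23*sqrt(30)) + 3*sqrt(2)*sqrt(126 - 23*sqrt(30)))) + 2*sqrt(23*sqrt(30)/72 + 7/4)*atan(3*x/(-3*sqrt(2)*sqrt(23*sqrt(30) + 126) + sqrt(15)*sqrt(23*sqrt(30) + 126))) - 1.
Check: d/dx[x**3*log(x**4 + 4*x**2 + 2/3)/4 - x**3/3 + 2*x - 2*sqrt(7/4 - 23*sqrt(30)/72)*atan(3*x/(sqrt(15)*sqrt(126 - 23*sqrt(30)) + 3*sqrt(2)*sqrt(126 - 23*sqrt(30)))) + 2*sqrt(23*sqrt(30)/72 + 7/4)*atan(3*x/(-3*sqrt(2)*sqrt(23*sqrt(30) + 126) + sqrt(15)*sqrt(23*sqrt(30) + 126))) - 1] = 3*x**2*log(x**4 + 4*x**2 + 2/3)/4 = G'(x).

G(x) = x**3*log(x**4 + 4*x**2 + 2/3)/4 - x**3/3 + 2*x - 2*sqrt(7/4 - 23*sqrt(30)/72)*atan(3*x/(sqrt(15)*sqrt(126 - 23*sqrt(30)) + 3*sqrt(2)*sqrt(126 - 23*sqrt(30)))) + 2*sqrt(23*sqrt(30)/72 + 7/4)*atan(3*x/(-3*sqrt(2)*sqrt(23*sqrt(30) + 126) + sqrt(15)*sqrt(23*sqrt(30) + 126))) - 1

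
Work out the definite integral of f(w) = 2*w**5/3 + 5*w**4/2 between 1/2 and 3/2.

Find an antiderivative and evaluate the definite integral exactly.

Integrate term by term and add the pieces.
F(w) = w**6/9 + w**5/2 is an antiderivative of f.
Check: d/dw[w**6/9 + w**5/2] = 2*w**5/3 + 5*w**4/2 = f(w).
F(3/2) = 81/16; F(1/2) = 5/288.
Integral = F(3/2) - F(1/2) = 1453/288.

Antiderivative: F(w) = w**6/9 + w**5/2; value = 1453/288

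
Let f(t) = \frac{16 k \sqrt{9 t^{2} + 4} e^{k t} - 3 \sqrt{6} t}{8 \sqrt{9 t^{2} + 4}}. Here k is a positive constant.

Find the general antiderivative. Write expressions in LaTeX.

An antiderivative F(t) passes only if d/dt[F] lands on f(t) exactly.
Check: d/dt[\frac{- \sqrt{6} \sqrt{9 t^{2} + 4} + 48 e^{k t}}{24}] = \frac{16 k \sqrt{9 t^{2} + 4} e^{k t} - 3 \sqrt{6} t}{8 \sqrt{9 t^{2} + 4}} = f(t).

F(t) = \frac{- \sqrt{6} \sqrt{9 t^{2} + 4} + 48 e^{k t}}{24} + C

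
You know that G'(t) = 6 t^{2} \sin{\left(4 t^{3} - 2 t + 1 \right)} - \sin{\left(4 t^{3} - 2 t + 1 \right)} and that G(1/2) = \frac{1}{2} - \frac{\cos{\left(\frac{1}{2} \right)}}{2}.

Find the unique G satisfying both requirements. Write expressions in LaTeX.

G(t) = \frac{1}{2} - \frac{\cos{\left(4 t^{3} - 2 t + 1 \right)}}{2}

The substitution u = 4 t^{3} - 2 t + 1 works: G'(t) is exactly (dG/du)*(du/dt) for that inner function.
A general antiderivative is - \frac{\cos{\left(4 t^{3} - 2 t + 1 \right)}}{2} + C.
The condition gives C = \frac{1}{2} - \frac{\cos{\left(\frac{1}{2} \right)}}{2} - (- \frac{\cos{\left(\frac{1}{2} \right)}}{2}) = \frac{1}{2}.
So G(t) = \frac{1}{2} - \frac{\cos{\left(4 t^{3} - 2 t + 1 \right)}}{2}.
Check: d/dt[\frac{1}{2} - \frac{\cos{\left(4 t^{3} - 2 t + 1 \right)}}{2}] = 6 t^{2} \sin{\left(4 t^{3} - 2 t + 1 \right)} - \sin{\left(4 t^{3} - 2 t + 1 \right)} = G'(t).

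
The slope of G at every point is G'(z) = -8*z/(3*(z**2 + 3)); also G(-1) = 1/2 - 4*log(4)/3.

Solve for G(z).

The substitution u = z**2 + 3 works: G'(z) is exactly (dG/du)*(du/dz) for that inner function.
A general antiderivative is -4*log(z**2 + 3)/3 + C.
The condition gives C = 1/2 - 4*log(4)/3 - (-4*log(4)/3) = 1/2.
So G(z) = -(8*log(z**2 + 3) - 3)/6.
Check: d/dz[-(8*log(z**2 + 3) - 3)/6] = -8*z/(3*z**2 + 9), which equals G'(z).

G(z) = -(8*log(z**2 + 3) - 3)/6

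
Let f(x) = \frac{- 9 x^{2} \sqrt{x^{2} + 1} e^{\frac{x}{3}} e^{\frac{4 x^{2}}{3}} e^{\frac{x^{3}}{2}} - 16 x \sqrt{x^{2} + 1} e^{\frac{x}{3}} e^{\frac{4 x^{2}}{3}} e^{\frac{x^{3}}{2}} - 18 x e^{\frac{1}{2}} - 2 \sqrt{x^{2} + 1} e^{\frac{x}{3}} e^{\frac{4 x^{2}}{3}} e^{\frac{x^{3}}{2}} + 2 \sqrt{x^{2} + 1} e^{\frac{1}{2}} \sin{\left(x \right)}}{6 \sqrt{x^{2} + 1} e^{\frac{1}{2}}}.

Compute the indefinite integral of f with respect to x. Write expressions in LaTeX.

Since d/dx undoes antidifferentiation here, F'(x) = f(x) is required of F(x).
Check: d/dx[- 3 \sqrt{x^{2} + 1} - \frac{e^{\frac{x}{3}} e^{\frac{4 x^{2}}{3}} e^{\frac{x^{3}}{2}}}{e^{\frac{1}{2}}} - \frac{\cos{\left(x \right)}}{3}] = \frac{- 9 x^{2} \sqrt{x^{2} + 1} e^{\frac{x}{3}} e^{\frac{4 x^{2}}{3}} e^{\frac{x^{3}}{2}} - 16 x \sqrt{x^{2} + 1} e^{\frac{x}{3}} e^{\frac{4 x^{2}}{3}} e^{\frac{x^{3}}{2}} - 18 x e^{\frac{1}{2}} - 2 \sqrt{x^{2} + 1} e^{\frac{x}{3}} e^{\frac{4 x^{2}}{3}} e^{\frac{x^{3}}{2}} + 2 \sqrt{x^{2} + 1} e^{\frac{1}{2}} \sin{\left(x \right)}}{6 \sqrt{x^{2} + 1} e^{\frac{1}{2}}} = f(x).

F(x) = - 3 \sqrt{x^{2} + 1} - \frac{e^{\frac{x}{3}} e^{\frac{4 x^{2}}{3}} e^{\frac{x^{3}}{2}}}{e^{\frac{1}{2}}} - \frac{\cos{\left(x \right)}}{3} + C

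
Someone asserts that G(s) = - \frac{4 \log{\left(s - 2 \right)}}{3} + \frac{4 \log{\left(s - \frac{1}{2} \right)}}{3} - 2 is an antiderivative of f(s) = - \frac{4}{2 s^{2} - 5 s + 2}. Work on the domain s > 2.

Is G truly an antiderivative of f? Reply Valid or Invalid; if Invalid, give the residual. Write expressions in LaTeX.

Valid: G'(s) = f(s).

d/ds[G] = - \frac{4}{2 s^{2} - 5 s + 2}
This equals f(s) exactly, so the claim holds.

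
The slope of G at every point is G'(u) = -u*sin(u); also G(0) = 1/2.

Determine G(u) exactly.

The proposed G(u) is checked by its d/du: the result must match the given G'(u).
A general antiderivative is u*cos(u) - sin(u) + C.
The condition gives C = 1/2 - (0) = 1/2.
So G(u) = u*cos(u) - sin(u) + 1/2.
Check: d/du[u*cos(u) - sin(u) + 1/2] = -u*sin(u) = G'(u).

G(u) = u*cos(u) - sin(u) + 1/2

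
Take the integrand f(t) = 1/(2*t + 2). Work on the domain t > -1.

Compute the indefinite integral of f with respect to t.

Since d/dt undoes antidifferentiation here, F'(t) = f(t) is required of F(t).
Check: d/dt[log(2*t + 2)/2] = 1/(2*t + 2) = f(t).

F(t) = log(2*t + 2)/2 + C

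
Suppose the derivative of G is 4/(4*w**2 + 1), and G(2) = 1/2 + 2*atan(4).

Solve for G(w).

A first test for any G(w): its w-derivative must equal the given G'(w).
A general antiderivative is 2*atan(2*w) + C.
The condition gives C = 1/2 + 2*atan(4) - (2*atan(4)) = 1/2.
So G(w) = (4*atan(2*w) + 1)/2.
Check: d/dw[(4*atan(2*w) + 1)/2] = 4/(4*w**2 + 1) = G'(w).

G(w) = (4*atan(2*w) + 1)/2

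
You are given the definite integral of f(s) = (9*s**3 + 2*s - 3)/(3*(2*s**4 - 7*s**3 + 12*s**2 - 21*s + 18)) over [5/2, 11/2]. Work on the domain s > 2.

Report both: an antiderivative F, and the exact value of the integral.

Antiderivative: F(s) = 73*log(s - 2)/21 - 27*log(s - 3/2)/14 - log(s**2 + 3)/42 + 25*sqrt(3)*atan(sqrt(3)*s/3)/63; value = -27*log(4)/14 - 25*sqrt(3)*atan(5*sqrt(3)/6)/63 - log(133/4)/42 + log(37/4)/42 + 25*sqrt(3)*atan(11*sqrt(3)/6)/63 + 73*log(2)/21 + 73*log(7/2)/21

The denominator factors as 3*(s - 2)*(2*s - 3)*(s**2 + 3); partial fractions split f into directly integrable pieces: -(s - 25)/(21*(s**2 + 3)) - 27/(7*(2*s - 3)) + 73/(21*(s - 2)).
F(s) = 73*log(s - 2)/21 - 27*log(s - 3/2)/14 - log(s**2 + 3)/42 + 25*sqrt(3)*atan(sqrt(3)*s/3)/63 is an antiderivative of f.
Check: d/ds[73*log(s - 2)/21 - 27*log(s - 3/2)/14 - log(s**2 + 3)/42 + 25*sqrt(3)*atan(sqrt(3)*s/3)/63] = (9*s**3 + 2*s - 3)/(6*s**4 - 21*s**3 + 36*s**2 - 63*s + 54), which equals f(s).
F(11/2) = -27*log(4)/14 - log(133/4)/42 + 25*sqrt(3)*atan(11*sqrt(3)/6)/63 + 73*log(7/2)/21; F(5/2) = -73*log(2)/21 - log(37/4)/42 + 25*sqrt(3)*atan(5*sqrt(3)/6)/63.
Integral = F(11/2) - F(5/2) = -27*log(4)/14 - 25*sqrt(3)*atan(5*sqrt(3)/6)/63 - log(133/4)/42 + log(37/4)/42 + 25*sqrt(3)*atan(11*sqrt(3)/6)/63 + 73*log(2)/21 + 73*log(7/2)/21.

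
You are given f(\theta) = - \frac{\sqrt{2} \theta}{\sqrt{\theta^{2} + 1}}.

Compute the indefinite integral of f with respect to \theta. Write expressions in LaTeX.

F(\theta) = - \sqrt{2 \theta^{2} + 2} + C

f matches the chain-rule pattern g'(h)*h' with inner function h(\theta) = 2 \theta^{2} + 2; substituting u = h(\theta) collapses the integral.
Check: d/d\theta[- \sqrt{2 \theta^{2} + 2}] = - \frac{\sqrt{2} \theta}{\sqrt{\theta^{2} + 1}} = f(\theta).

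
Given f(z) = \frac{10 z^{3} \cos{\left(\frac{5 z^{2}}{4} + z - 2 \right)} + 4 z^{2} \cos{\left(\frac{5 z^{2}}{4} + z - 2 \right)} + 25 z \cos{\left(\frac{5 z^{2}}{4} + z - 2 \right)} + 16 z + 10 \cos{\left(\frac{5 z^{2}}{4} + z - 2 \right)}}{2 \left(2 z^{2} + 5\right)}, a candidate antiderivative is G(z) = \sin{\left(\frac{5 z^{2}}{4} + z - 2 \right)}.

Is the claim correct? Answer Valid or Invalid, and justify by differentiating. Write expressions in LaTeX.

Invalid: d/dz[G] - f = - \frac{8 z}{2 z^{2} + 5}, which is not 0.

d/dz[G] = \frac{5 z \cos{\left(\frac{5 z^{2}}{4} + z - 2 \right)}}{2} + \cos{\left(\frac{5 z^{2}}{4} + z - 2 \right)}
d/dz[G] - f(z) = - \frac{8 z}{2 z^{2} + 5} != 0.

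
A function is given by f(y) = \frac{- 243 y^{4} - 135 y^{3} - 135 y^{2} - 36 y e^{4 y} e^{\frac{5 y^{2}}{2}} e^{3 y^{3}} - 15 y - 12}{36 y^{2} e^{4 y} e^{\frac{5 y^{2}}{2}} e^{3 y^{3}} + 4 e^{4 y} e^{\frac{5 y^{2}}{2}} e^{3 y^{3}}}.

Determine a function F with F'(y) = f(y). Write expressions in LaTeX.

An antiderivative is F(y) = \frac{3 e^{- 3 y^{3} - \frac{5 y^{2}}{2} - 4 y}}{4} - \frac{\log{\left(3 y^{2} + \frac{1}{3} \right)}}{2}.

Whatever form F(y) takes, F'(y) = f(y) is non-negotiable.
Check: d/dy[\frac{3 e^{- 3 y^{3} - \frac{5 y^{2}}{2} - 4 y}}{4} - \frac{\log{\left(3 y^{2} + \frac{1}{3} \right)}}{2}] = \frac{- 243 y^{4} - 135 y^{3} - 135 y^{2} - 36 y e^{4 y} e^{\frac{5 y^{2}}{2}} e^{3 y^{3}} - 15 y - 12}{36 y^{2} e^{4 y} e^{\frac{5 y^{2}}{2}} e^{3 y^{3}} + 4 e^{4 y} e^{\frac{5 y^{2}}{2}} e^{3 y^{3}}} = f(y).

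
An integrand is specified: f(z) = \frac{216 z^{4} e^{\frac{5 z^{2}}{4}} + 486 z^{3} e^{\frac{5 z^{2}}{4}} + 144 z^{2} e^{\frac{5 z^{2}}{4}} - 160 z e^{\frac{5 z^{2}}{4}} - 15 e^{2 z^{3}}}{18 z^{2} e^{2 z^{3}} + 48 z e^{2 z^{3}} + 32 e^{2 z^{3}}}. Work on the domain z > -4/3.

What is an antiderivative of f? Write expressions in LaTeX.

An antiderivative is F(z) = \frac{- 4 \left(3 z + 4\right) e^{- 2 z^{3} + \frac{5 z^{2}}{4}} + 5}{2 \left(3 z + 4\right)}.

For F(z) to be correct the identity F'(z) - f(z) = 0 must hold.
Check: d/dz[\frac{- 4 \left(3 z + 4\right) e^{- 2 z^{3} + \frac{5 z^{2}}{4}} + 5}{2 \left(3 z + 4\right)}] = \frac{216 z^{4} e^{\frac{5 z^{2}}{4}} e^{- 2 z^{3}} + 486 z^{3} e^{\frac{5 z^{2}}{4}} e^{- 2 z^{3}} + 144 z^{2} e^{\frac{5 z^{2}}{4}} e^{- 2 z^{3}} - 160 z e^{\frac{5 z^{2}}{4}} e^{- 2 z^{3}} - 15}{18 z^{2} + 48 z + 32}, which equals f(z).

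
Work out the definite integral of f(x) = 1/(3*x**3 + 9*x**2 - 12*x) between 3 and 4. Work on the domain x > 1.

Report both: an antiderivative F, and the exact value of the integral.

Antiderivative: F(x) = -log(x)/12 + log(x - 1)/15 + log(x + 4)/60; value = -log(4)/12 - log(2)/15 - log(7)/60 + log(8)/60 + 3*log(3)/20

Factor the denominator (3*x*(x - 1)*(x + 4)) and decompose: f = 1/(60*(x + 4)) + 1/(15*(x - 1)) - 1/(12*x); each piece integrates to a log, atan, or power term.
F(x) = -log(x)/12 + log(x - 1)/15 + log(x + 4)/60 is an antiderivative of f.
Check: d/dx[-log(x)/12 + log(x - 1)/15 + log(x + 4)/60] = 1/(3*x**3 + 9*x**2 - 12*x) = f(x).
F(4) = -log(4)/12 + log(8)/60 + log(3)/15; F(3) = -log(3)/12 + log(7)/60 + log(2)/15.
Integral = F(4) - F(3) = -log(4)/12 - log(2)/15 - log(7)/60 + log(8)/60 + 3*log(3)/20.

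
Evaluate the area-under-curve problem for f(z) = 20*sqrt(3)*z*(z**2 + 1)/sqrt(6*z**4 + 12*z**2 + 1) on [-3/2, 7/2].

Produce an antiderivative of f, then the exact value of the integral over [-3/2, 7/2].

Antiderivative: F(z) = 5*sqrt(2*z**4 + 4*z**2 + 1/3); value = -5*sqrt(2802)/12 + 5*sqrt(50322)/12

f matches the chain-rule pattern g'(h)*h' with inner function h(z) = 2*z**4 + 4*z**2 + 1/3; substituting u = h(z) collapses the integral.
F(z) = 5*sqrt(2*z**4 + 4*z**2 + 1/3) is an antiderivative of f.
Check: d/dz[5*sqrt(2*z**4 + 4*z**2 + 1/3)] = (20*sqrt(3)*z**3 + 20*sqrt(3)*z)/sqrt(6*z**4 + 12*z**2 + 1), which equals f(z).
F(7/2) = 5*sqrt(50322)/12; F(-3/2) = 5*sqrt(2802)/12.
Integral = F(7/2) - F(-3/2) = -5*sqrt(2802)/12 + 5*sqrt(50322)/12.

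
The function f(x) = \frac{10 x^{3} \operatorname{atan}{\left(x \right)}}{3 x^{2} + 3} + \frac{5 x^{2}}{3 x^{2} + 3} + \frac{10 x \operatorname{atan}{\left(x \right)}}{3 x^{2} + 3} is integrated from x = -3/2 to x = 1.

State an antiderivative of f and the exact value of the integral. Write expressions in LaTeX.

Antiderivative: F(x) = \frac{5 x^{2} \operatorname{atan}{\left(x \right)}}{3}; value = \frac{5 \pi}{12} + \frac{15 \operatorname{atan}{\left(\frac{3}{2} \right)}}{4}

Recognize the product-rule pattern: f = u'v + uv' with u = \frac{5 x^{2}}{3}, v = \operatorname{atan}{\left(x \right)}, so integration by parts undoes it.
F(x) = \frac{5 x^{2} \operatorname{atan}{\left(x \right)}}{3} is an antiderivative of f.
Check: d/dx[\frac{5 x^{2} \operatorname{atan}{\left(x \right)}}{3}] = \frac{10 x^{3} \operatorname{atan}{\left(x \right)} + 5 x^{2} + 10 x \operatorname{atan}{\left(x \right)}}{3 x^{2} + 3}, which equals f(x).
F(1) = \frac{5 \pi}{12}; F(-3/2) = - \frac{15 \operatorname{atan}{\left(\frac{3}{2} \right)}}{4}.
Integral = F(1) - F(-3/2) = \frac{5 \pi}{12} + \frac{15 \operatorname{atan}{\left(\frac{3}{2} \right)}}{4}.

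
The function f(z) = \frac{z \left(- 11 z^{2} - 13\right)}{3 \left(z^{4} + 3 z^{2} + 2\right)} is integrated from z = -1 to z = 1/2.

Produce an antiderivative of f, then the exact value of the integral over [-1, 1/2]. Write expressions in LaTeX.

Whatever form F(z) takes, F'(z) = f(z) is non-negotiable.
F(z) = \frac{- 2 \log{\left(\frac{z^{2}}{2} + \frac{1}{2} \right)} - 9 \log{\left(\frac{z^{2}}{2} + 1 \right)}}{6} is an antiderivative of f.
Check: d/dz[\frac{- 2 \log{\left(\frac{z^{2}}{2} + \frac{1}{2} \right)} - 9 \log{\left(\frac{z^{2}}{2} + 1 \right)}}{6}] = \frac{- 11 z^{3} - 13 z}{3 z^{4} + 9 z^{2} + 6}, which equals f(z).
F(1/2) = - \frac{3 \log{\left(\frac{9}{8} \right)}}{2} - \frac{\log{\left(\frac{5}{8} \right)}}{3}; F(-1) = - \frac{3 \log{\left(\frac{3}{2} \right)}}{2}.
Integral = F(1/2) - F(-1) = - \frac{3 \log{\left(\frac{9}{8} \right)}}{2} - \frac{\log{\left(\frac{5}{8} \right)}}{3} + \frac{3 \log{\left(\frac{3}{2} \right)}}{2}.

Antiderivative: F(z) = \frac{- 2 \log{\left(\frac{z^{2}}{2} + \frac{1}{2} \right)} - 9 \log{\left(\frac{z^{2}}{2} + 1 \right)}}{6}; value = - \frac{3 \log{\left(\frac{9}{8} \right)}}{2} - \frac{\log{\left(\frac{5}{8} \right)}}{3} + \frac{3 \log{\left(\frac{3}{2} \right)}}{2}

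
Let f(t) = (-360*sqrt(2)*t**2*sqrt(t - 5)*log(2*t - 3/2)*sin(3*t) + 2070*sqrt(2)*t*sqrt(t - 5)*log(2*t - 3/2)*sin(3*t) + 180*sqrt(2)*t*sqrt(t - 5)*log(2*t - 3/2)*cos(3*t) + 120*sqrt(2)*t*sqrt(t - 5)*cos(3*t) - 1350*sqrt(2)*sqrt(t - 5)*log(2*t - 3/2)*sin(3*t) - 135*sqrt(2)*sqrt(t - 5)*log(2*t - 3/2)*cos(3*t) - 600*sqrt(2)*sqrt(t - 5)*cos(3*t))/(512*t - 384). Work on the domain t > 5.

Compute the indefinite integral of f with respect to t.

F(t) = 15*sqrt(2)*(t - 5)**(3/2)*log(2*t - 3/2)*cos(3*t)/64 + C

For F(t) to be correct the identity F'(t) - f(t) = 0 must hold.
Check: d/dt[15*sqrt(2)*(t - 5)**(3/2)*log(2*t - 3/2)*cos(3*t)/64] = (-360*sqrt(2)*t**2*sqrt(t - 5)*log(2*t - 3/2)*sin(3*t) + 2070*sqrt(2)*t*sqrt(t - 5)*log(2*t - 3/2)*sin(3*t) + 180*sqrt(2)*t*sqrt(t - 5)*log(2*t - 3/2)*cos(3*t) + 120*sqrt(2)*t*sqrt(t - 5)*cos(3*t) - 1350*sqrt(2)*sqrt(t - 5)*log(2*t - 3/2)*sin(3*t) - 135*sqrt(2)*sqrt(t - 5)*log(2*t - 3/2)*cos(3*t) - 600*sqrt(2)*sqrt(t - 5)*cos(3*t))/(512*t - 384) = f(t).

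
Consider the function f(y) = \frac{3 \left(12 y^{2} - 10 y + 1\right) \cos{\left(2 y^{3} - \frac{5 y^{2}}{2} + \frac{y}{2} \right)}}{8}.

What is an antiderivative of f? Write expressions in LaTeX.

The substitution u = 2 y^{3} - \frac{5 y^{2}}{2} + \frac{y}{2} works: f is exactly (dF/du)*(du/dy) for that inner function.
Check: d/dy[\frac{3 \sin{\left(2 y^{3} - \frac{5 y^{2}}{2} + \frac{y}{2} \right)}}{4}] = \frac{9 y^{2} \cos{\left(2 y^{3} - \frac{5 y^{2}}{2} + \frac{y}{2} \right)}}{2} - \frac{15 y \cos{\left(2 y^{3} - \frac{5 y^{2}}{2} + \frac{y}{2} \right)}}{4} + \frac{3 \cos{\left(2 y^{3} - \frac{5 y^{2}}{2} + \frac{y}{2} \right)}}{8}, which equals f(y).

An antiderivative is F(y) = \frac{3 \sin{\left(2 y^{3} - \frac{5 y^{2}}{2} + \frac{y}{2} \right)}}{4}.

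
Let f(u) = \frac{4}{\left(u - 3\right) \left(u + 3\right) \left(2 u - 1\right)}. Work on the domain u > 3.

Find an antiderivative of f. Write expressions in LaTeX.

An antiderivative is F(u) = \frac{2 \log{\left(u - 3 \right)}}{15} - \frac{8 \log{\left(u - \frac{1}{2} \right)}}{35} + \frac{2 \log{\left(u + 3 \right)}}{21}.

Factor the denominator (\left(u - 3\right) \left(u + 3\right) \left(2 u - 1\right)) and decompose: f = - \frac{16}{35 \left(2 u - 1\right)} + \frac{2}{21 \left(u + 3\right)} + \frac{2}{15 \left(u - 3\right)}; each piece integrates to a log, atan, or power term.
Check: d/du[\frac{2 \log{\left(u - 3 \right)}}{15} - \frac{8 \log{\left(u - \frac{1}{2} \right)}}{35} + \frac{2 \log{\left(u + 3 \right)}}{21}] = \frac{4}{2 u^{3} - u^{2} - 18 u + 9}, which equals f(u).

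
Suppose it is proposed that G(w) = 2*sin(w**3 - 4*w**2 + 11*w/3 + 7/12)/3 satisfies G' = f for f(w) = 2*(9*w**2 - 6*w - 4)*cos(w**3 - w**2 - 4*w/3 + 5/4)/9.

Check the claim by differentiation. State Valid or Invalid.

d/dw[G] = 2*w**2*cos(w**3 - 4*w**2 + 11*w/3 + 7/12) - 16*w*cos(w**3 - 4*w**2 + 11*w/3 + 7/12)/3 + 22*cos(w**3 - 4*w**2 + 11*w/3 + 7/12)/9
d/dw[G] - f(w) = 2*w**2*cos(w**3 - 4*w**2 + 11*w/3 + 7/12) - 2*w**2*cos(w**3 - w**2 - 4*w/3 + 5/4) - 16*w*cos(w**3 - 4*w**2 + 11*w/3 + 7/12)/3 + 4*w*cos(w**3 - w**2 - 4*w/3 + 5/4)/3 + 22*cos(w**3 - 4*w**2 + 11*w/3 + 7/12)/9 + 8*cos(w**3 - w**2 - 4*w/3 + 5/4)/9 != 0.

Invalid: d/dw[G] - f = 2*w**2*cos(w**3 - 4*w**2 + 11*w/3 + 7/12) - 2*w**2*cos(w**3 - w**2 - 4*w/3 + 5/4) - 16*w*cos(w**3 - 4*w**2 + 11*w/3 + 7/12)/3 + 4*w*cos(w**3 - w**2 - 4*w/3 + 5/4)/3 + 22*cos(w**3 - 4*w**2 + 11*w/3 + 7/12)/9 + 8*cos(w**3 - w**2 - 4*w/3 + 5/4)/9, which is not 0.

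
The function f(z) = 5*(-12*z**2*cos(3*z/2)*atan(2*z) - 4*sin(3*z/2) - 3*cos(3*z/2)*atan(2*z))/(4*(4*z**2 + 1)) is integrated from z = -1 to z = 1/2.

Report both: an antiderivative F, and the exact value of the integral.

Antiderivative: F(z) = -5*sin(3*z/2)*atan(2*z)/2; value = -5*pi*sin(3/4)/8 + 5*sin(3/2)*atan(2)/2

f has the shape u'v + uv' for u = -5*atan(2*z)/2 and v = sin(3*z/2) — it is the derivative of the product u*v.
F(z) = -5*sin(3*z/2)*atan(2*z)/2 is an antiderivative of f.
Check: d/dz[-5*sin(3*z/2)*atan(2*z)/2] = (-60*z**2*cos(3*z/2)*atan(2*z) - 20*sin(3*z/2) - 15*cos(3*z/2)*atan(2*z))/(16*z**2 + 4), which equals f(z).
F(1/2) = -5*pi*sin(3/4)/8; F(-1) = -5*sin(3/2)*atan(2)/2.
Integral = F(1/2) - F(-1) = -5*pi*sin(3/4)/8 + 5*sin(3/2)*atan(2)/2.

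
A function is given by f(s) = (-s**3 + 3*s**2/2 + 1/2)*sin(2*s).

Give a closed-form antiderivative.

An antiderivative F(s) passes only if d/ds[F] lands on f(s) exactly.
Check: d/ds[s**3*cos(2*s)/2 - 3*s**2*sin(2*s)/4 - 3*s**2*cos(2*s)/4 + 3*s*sin(2*s)/4 - 3*s*cos(2*s)/4 + 3*sin(2*s)/8 + cos(2*s)/8] = -s**3*sin(2*s) + 3*s**2*sin(2*s)/2 + sin(2*s)/2, which equals f(s).

An antiderivative is F(s) = s**3*cos(2*s)/2 - 3*s**2*sin(2*s)/4 - 3*s**2*cos(2*s)/4 + 3*s*sin(2*s)/4 - 3*s*cos(2*s)/4 + 3*sin(2*s)/8 + cos(2*s)/8.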